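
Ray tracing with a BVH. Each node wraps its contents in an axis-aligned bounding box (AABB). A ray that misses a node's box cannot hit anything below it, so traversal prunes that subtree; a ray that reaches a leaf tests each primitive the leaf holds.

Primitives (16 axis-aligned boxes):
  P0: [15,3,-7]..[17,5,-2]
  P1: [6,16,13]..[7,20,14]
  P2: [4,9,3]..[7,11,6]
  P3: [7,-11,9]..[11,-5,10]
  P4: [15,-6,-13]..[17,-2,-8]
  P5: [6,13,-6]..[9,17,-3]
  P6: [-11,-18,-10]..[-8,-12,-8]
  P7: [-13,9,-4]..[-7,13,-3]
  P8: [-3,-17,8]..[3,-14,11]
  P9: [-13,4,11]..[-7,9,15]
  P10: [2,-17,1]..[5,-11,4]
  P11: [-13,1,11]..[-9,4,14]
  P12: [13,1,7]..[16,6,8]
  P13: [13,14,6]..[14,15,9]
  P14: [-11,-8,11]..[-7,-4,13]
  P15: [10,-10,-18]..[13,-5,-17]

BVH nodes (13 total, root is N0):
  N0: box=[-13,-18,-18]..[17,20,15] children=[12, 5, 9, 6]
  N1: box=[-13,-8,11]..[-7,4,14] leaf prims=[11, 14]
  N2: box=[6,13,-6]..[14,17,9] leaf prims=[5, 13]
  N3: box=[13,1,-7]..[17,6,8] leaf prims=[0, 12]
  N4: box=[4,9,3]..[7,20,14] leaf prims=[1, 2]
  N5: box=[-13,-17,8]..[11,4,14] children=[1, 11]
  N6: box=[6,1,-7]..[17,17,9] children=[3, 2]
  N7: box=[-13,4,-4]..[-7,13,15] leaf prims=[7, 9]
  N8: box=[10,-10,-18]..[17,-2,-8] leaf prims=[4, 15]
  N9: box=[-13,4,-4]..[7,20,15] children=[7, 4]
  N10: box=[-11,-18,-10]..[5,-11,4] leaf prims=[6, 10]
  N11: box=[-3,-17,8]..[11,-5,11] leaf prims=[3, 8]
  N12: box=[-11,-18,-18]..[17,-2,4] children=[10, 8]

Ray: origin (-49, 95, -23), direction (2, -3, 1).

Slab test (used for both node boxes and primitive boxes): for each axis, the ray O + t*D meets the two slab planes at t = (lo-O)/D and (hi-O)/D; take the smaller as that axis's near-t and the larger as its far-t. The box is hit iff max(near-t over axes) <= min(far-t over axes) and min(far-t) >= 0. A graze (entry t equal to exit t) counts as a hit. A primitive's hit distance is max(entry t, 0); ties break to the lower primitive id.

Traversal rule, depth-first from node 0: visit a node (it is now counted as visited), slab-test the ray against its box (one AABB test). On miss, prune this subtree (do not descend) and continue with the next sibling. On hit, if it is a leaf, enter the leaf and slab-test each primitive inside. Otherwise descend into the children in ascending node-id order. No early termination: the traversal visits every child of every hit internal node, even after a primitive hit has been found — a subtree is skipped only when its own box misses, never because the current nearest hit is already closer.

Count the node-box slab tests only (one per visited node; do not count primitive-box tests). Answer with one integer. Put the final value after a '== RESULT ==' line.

Traverse from the root:
N0 x:[18,33] y:[25,113/3] z:[5,38] -> hit [25,33], descend [5, 6, 9, 12]
  N5 x:[18,30] y:[91/3,112/3] z:[31,37] -> miss, prune
  N6 x:[55/2,33] y:[26,94/3] z:[16,32] -> hit [55/2,94/3], descend [2, 3]
    N2 x:[55/2,63/2] y:[26,82/3] z:[17,32] -> miss, prune
    N3 x:[31,33] y:[89/3,94/3] z:[16,31] -> hit [31,31] leaf, test {P0(miss), P12@t=31}
  N9 x:[18,28] y:[25,91/3] z:[19,38] -> hit [25,28], descend [4, 7]
    N4 x:[53/2,28] y:[25,86/3] z:[26,37] -> hit [53/2,28] leaf, test {P1(miss), P2@t=28}
    N7 x:[18,21] y:[82/3,91/3] z:[19,38] -> miss, prune
  N12 x:[19,33] y:[97/3,113/3] z:[5,27] -> miss, prune

order=[0, 5, 6, 2, 3, 9, 4, 7, 12]  |boxes|=9  |leaves|=2  hit=P2

== RESULT ==
9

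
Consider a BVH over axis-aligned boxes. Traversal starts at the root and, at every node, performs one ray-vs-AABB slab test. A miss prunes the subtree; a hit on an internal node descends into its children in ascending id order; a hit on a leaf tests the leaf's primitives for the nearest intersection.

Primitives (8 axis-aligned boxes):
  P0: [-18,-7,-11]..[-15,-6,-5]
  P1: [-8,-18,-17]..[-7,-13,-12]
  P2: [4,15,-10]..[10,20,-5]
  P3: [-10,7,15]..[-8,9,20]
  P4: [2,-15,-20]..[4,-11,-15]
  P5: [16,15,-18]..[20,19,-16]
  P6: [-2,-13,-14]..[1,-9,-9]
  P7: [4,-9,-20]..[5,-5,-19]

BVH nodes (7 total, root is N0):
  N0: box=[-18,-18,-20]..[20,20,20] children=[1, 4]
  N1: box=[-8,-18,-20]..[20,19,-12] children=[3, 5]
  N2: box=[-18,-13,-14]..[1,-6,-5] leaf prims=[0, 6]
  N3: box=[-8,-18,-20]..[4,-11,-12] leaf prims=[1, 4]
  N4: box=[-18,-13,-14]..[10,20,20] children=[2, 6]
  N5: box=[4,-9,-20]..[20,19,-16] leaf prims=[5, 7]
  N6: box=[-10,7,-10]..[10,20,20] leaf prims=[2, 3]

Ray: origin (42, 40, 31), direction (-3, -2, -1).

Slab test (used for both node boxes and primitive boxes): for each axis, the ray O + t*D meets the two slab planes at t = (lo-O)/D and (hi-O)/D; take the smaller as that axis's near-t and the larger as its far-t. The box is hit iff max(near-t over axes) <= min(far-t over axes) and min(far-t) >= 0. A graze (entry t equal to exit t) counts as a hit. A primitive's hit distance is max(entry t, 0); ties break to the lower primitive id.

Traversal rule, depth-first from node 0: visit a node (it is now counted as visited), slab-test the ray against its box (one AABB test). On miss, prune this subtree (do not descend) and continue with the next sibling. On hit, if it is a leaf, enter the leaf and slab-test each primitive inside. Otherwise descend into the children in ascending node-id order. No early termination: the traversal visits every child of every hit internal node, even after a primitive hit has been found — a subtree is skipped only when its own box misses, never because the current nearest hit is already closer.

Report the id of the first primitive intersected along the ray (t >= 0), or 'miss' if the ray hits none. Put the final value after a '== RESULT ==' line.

Walk:
N0 x:[22/3,20] y:[10,29] z:[11,51] -> hit [11,20], descend [1, 4]
  N1 x:[22/3,50/3] y:[21/2,29] z:[43,51] -> miss, prune
  N4 x:[32/3,20] y:[10,53/2] z:[11,45] -> hit [11,20], descend [2, 6]
    N2 x:[41/3,20] y:[23,53/2] z:[36,45] -> miss, prune
    N6 x:[32/3,52/3] y:[10,33/2] z:[11,41] -> hit [11,33/2] leaf, test {P2(miss), P3(miss)}

Visited [0, 1, 4, 2, 6]. Tests: 5 box, 1 leaf. Nearest: miss.

== RESULT ==
miss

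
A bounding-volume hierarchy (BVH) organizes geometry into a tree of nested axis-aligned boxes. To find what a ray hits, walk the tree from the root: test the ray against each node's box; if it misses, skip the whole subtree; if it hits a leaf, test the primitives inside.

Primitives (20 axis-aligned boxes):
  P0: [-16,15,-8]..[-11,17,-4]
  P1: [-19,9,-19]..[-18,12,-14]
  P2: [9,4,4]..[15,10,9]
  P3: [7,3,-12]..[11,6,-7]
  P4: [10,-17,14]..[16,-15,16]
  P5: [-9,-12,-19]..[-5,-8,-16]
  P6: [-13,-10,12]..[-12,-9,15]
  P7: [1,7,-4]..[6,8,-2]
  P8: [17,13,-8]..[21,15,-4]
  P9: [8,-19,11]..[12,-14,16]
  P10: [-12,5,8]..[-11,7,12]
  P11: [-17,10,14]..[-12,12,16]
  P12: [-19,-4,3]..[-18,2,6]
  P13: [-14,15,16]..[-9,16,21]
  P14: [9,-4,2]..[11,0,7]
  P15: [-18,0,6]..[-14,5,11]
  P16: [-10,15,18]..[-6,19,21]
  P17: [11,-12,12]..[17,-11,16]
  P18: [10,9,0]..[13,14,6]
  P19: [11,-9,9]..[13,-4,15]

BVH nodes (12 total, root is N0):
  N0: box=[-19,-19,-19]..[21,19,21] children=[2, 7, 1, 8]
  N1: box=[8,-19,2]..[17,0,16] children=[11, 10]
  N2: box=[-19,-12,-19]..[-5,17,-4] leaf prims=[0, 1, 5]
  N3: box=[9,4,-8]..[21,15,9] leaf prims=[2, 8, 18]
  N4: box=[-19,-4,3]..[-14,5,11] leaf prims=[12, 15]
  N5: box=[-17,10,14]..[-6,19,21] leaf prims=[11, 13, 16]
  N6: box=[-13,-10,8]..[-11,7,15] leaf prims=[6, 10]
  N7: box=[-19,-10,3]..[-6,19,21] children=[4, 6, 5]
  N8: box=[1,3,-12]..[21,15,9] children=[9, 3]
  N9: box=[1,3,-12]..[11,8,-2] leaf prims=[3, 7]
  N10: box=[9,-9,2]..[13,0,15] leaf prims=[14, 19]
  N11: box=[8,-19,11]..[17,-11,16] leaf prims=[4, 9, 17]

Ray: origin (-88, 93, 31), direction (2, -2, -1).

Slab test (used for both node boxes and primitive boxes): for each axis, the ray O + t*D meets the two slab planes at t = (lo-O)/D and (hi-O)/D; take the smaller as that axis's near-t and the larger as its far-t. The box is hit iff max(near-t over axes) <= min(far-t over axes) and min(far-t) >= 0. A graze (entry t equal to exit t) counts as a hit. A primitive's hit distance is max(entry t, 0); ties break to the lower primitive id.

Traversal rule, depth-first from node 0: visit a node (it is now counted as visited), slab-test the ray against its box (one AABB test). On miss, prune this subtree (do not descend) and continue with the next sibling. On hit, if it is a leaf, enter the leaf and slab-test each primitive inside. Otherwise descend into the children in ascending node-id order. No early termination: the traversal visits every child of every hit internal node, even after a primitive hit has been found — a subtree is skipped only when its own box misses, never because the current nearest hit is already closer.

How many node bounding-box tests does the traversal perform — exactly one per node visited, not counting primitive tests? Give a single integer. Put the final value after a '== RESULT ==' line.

Traverse from the root:
N0 x:[69/2,109/2] y:[37,56] z:[10,50] -> hit [37,50], descend [1, 2, 7, 8]
  N1 x:[48,105/2] y:[93/2,56] z:[15,29] -> miss, prune
  N2 x:[69/2,83/2] y:[38,105/2] z:[35,50] -> hit [38,83/2] leaf, test {P0@t=38, P1(miss), P5(miss)}
  N7 x:[69/2,41] y:[37,103/2] z:[10,28] -> miss, prune
  N8 x:[89/2,109/2] y:[39,45] z:[22,43] -> miss, prune

Visited [0, 1, 2, 7, 8]. Tests: 5 box, 1 leaf. Nearest: P0.

== RESULT ==
5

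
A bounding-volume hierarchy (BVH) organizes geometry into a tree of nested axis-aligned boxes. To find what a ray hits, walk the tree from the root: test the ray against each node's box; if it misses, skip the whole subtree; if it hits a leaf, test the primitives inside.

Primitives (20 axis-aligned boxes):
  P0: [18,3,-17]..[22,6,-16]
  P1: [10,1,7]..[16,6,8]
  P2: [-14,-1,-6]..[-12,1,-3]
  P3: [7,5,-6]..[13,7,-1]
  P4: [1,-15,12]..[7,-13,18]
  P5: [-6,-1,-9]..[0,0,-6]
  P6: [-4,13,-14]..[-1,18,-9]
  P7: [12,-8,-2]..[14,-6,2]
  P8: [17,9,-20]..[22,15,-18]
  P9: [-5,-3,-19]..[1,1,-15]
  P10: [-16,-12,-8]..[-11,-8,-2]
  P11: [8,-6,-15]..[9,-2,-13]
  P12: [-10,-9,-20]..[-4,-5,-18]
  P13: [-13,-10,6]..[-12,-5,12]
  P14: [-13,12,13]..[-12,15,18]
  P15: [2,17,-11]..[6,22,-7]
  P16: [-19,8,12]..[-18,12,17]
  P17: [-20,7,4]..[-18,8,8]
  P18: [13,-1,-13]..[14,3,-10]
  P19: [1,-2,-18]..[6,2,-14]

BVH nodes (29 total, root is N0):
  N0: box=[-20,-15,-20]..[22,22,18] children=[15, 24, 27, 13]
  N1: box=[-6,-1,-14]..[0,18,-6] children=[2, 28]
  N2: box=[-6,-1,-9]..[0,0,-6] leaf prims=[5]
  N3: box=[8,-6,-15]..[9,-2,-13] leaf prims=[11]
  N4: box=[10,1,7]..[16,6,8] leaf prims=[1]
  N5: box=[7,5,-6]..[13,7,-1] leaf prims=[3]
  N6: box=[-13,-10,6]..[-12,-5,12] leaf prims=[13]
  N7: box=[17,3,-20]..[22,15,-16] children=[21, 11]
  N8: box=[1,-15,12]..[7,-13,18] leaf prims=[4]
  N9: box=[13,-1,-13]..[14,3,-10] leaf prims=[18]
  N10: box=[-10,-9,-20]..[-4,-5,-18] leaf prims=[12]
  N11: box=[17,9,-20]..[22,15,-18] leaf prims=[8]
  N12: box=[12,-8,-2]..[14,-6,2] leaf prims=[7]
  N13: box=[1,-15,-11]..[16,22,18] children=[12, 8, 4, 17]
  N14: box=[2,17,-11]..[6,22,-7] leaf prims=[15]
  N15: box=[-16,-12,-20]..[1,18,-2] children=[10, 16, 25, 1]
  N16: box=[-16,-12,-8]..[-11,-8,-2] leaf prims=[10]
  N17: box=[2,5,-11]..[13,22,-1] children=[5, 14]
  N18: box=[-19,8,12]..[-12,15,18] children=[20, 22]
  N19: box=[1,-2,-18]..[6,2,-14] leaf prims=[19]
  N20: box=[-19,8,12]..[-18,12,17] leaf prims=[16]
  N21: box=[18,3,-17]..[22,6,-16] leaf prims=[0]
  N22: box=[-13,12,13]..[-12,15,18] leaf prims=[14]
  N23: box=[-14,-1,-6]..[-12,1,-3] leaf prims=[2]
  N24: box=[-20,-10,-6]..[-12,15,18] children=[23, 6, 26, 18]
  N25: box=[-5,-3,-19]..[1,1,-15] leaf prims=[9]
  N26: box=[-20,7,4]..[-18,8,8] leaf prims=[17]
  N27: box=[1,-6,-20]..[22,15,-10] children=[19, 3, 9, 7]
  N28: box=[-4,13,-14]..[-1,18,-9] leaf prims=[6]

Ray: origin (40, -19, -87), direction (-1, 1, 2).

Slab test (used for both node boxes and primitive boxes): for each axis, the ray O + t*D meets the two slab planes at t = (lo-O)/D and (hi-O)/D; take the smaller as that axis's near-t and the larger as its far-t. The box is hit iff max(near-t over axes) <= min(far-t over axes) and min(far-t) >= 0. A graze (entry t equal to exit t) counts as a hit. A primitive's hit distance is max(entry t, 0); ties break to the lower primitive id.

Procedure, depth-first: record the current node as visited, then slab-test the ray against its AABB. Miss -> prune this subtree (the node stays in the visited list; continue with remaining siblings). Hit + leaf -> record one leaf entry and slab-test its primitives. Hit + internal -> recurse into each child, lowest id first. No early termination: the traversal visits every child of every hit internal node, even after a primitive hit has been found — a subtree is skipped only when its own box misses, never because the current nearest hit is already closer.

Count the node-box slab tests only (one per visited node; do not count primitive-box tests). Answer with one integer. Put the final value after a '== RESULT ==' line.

Trace the traversal:
N0 x:[18,60] y:[4,41] z:[67/2,105/2] -> hit [67/2,41], descend [13, 15, 24, 27]
  N13 x:[24,39] y:[4,41] z:[38,105/2] -> hit [38,39], descend [4, 8, 12, 17]
    N4 x:[24,30] y:[20,25] z:[47,95/2] -> miss, prune
    N8 x:[33,39] y:[4,6] z:[99/2,105/2] -> miss, prune
    N12 x:[26,28] y:[11,13] z:[85/2,89/2] -> miss, prune
    N17 x:[27,38] y:[24,41] z:[38,43] -> hit [38,38], descend [5, 14]
      N5 x:[27,33] y:[24,26] z:[81/2,43] -> miss, prune
      N14 x:[34,38] y:[36,41] z:[38,40] -> hit [38,38] leaf, test {P15@t=38}
  N15 x:[39,56] y:[7,37] z:[67/2,85/2] -> miss, prune
  N24 x:[52,60] y:[9,34] z:[81/2,105/2] -> miss, prune
  N27 x:[18,39] y:[13,34] z:[67/2,77/2] -> hit [67/2,34], descend [3, 7, 9, 19]
    N3 x:[31,32] y:[13,17] z:[36,37] -> miss, prune
    N7 x:[18,23] y:[22,34] z:[67/2,71/2] -> miss, prune
    N9 x:[26,27] y:[18,22] z:[37,77/2] -> miss, prune
    N19 x:[34,39] y:[17,21] z:[69/2,73/2] -> miss, prune

Summary -> nodes [0, 13, 4, 8, 12, 17, 5, 14, 15, 24, 27, 3, 7, 9, 19]; box-tests=15; leaf-entries=1; first=P15

== RESULT ==
15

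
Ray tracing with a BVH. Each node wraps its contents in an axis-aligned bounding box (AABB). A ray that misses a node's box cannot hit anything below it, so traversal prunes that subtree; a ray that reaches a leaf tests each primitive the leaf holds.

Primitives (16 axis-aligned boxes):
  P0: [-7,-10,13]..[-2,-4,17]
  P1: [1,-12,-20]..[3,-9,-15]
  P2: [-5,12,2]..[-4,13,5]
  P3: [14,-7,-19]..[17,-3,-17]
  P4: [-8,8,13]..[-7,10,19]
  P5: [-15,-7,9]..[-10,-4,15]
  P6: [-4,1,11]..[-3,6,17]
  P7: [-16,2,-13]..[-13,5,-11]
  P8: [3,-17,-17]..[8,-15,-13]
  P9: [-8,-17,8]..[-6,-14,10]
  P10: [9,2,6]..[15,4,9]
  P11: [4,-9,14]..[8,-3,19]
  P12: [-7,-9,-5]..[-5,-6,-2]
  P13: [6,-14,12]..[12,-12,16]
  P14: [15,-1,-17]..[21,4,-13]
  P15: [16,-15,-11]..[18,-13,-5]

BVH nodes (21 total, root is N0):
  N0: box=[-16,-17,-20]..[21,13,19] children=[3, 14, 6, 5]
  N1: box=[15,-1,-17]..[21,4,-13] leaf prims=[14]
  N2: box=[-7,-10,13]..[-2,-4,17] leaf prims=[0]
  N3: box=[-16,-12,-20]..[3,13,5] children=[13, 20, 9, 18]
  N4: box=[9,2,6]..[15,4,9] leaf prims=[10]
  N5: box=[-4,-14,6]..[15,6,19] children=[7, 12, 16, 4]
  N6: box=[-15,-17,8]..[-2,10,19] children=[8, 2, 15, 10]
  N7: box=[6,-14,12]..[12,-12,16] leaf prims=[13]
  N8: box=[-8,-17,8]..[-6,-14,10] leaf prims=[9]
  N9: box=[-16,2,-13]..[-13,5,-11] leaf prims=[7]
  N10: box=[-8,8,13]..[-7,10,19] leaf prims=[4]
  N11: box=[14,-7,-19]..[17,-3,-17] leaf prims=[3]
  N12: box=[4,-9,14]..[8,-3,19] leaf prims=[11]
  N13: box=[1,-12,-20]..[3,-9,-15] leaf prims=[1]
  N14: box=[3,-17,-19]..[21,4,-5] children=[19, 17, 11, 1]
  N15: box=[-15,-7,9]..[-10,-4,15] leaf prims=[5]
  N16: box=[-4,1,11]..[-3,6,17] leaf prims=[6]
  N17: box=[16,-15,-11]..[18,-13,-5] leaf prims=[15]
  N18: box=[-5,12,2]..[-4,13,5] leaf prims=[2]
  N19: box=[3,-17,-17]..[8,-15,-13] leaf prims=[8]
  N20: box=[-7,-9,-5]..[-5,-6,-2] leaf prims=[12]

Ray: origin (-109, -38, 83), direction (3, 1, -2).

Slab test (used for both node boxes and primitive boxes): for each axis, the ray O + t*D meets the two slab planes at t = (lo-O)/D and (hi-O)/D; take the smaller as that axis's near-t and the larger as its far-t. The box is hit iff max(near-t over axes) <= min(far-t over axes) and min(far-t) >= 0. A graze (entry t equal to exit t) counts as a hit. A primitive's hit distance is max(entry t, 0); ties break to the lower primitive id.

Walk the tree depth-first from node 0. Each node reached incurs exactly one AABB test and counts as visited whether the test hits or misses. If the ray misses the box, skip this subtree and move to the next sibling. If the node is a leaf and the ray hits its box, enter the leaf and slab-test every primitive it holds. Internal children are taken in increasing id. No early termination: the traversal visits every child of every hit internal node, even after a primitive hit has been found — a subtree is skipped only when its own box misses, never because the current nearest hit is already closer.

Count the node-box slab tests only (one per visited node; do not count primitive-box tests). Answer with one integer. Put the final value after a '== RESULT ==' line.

Walk:
N0 x:[31,130/3] y:[21,51] z:[32,103/2] -> hit [32,130/3], descend [3, 5, 6, 14]
  N3 x:[31,112/3] y:[26,51] z:[39,103/2] -> miss, prune
  N5 x:[35,124/3] y:[24,44] z:[32,77/2] -> hit [35,77/2], descend [4, 7, 12, 16]
    N4 x:[118/3,124/3] y:[40,42] z:[37,77/2] -> miss, prune
    N7 x:[115/3,121/3] y:[24,26] z:[67/2,71/2] -> miss, prune
    N12 x:[113/3,39] y:[29,35] z:[32,69/2] -> miss, prune
    N16 x:[35,106/3] y:[39,44] z:[33,36] -> miss, prune
  N6 x:[94/3,107/3] y:[21,48] z:[32,75/2] -> hit [32,107/3], descend [2, 8, 10, 15]
    N2 x:[34,107/3] y:[28,34] z:[33,35] -> hit [34,34] leaf, test {P0@t=34}
    N8 x:[101/3,103/3] y:[21,24] z:[73/2,75/2] -> miss, prune
    N10 x:[101/3,34] y:[46,48] z:[32,35] -> miss, prune
    N15 x:[94/3,33] y:[31,34] z:[34,37] -> miss, prune
  N14 x:[112/3,130/3] y:[21,42] z:[44,51] -> miss, prune

Summary -> nodes [0, 3, 5, 4, 7, 12, 16, 6, 2, 8, 10, 15, 14]; box-tests=13; leaf-entries=1; first=P0

== RESULT ==
13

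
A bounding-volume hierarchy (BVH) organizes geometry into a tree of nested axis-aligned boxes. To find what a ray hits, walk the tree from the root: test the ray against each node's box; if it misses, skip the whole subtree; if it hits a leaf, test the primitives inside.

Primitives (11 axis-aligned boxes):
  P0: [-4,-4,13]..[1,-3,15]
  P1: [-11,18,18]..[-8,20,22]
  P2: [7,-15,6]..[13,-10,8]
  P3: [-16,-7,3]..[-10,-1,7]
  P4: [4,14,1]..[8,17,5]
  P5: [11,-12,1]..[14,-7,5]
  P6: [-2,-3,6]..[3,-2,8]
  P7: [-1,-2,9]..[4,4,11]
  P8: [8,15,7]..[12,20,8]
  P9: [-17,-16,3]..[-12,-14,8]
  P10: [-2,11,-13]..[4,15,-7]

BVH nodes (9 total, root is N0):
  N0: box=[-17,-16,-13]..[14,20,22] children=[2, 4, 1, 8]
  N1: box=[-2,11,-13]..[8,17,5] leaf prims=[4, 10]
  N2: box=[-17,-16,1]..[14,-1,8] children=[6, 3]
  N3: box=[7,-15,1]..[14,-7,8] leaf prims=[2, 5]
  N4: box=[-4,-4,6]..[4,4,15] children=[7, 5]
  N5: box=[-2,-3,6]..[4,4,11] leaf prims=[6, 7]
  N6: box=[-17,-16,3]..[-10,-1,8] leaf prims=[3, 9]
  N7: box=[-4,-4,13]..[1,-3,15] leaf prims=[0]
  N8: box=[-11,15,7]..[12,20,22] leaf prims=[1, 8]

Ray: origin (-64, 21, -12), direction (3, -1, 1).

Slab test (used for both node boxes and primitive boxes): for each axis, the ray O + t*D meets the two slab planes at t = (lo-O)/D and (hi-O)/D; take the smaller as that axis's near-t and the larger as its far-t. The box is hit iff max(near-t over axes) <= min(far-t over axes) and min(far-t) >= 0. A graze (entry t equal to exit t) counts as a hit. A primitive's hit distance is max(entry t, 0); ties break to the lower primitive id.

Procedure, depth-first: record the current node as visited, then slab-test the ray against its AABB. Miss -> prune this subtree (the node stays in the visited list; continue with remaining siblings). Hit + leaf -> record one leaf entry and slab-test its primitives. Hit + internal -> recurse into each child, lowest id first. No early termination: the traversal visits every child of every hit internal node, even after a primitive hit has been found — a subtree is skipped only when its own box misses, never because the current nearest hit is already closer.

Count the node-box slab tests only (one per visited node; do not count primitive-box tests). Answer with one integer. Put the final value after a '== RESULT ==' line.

Walk:
N0 x:[47/3,26] y:[1,37] z:[-1,34] -> hit [47/3,26], descend [1, 2, 4, 8]
  N1 x:[62/3,24] y:[4,10] z:[-1,17] -> miss, prune
  N2 x:[47/3,26] y:[22,37] z:[13,20] -> miss, prune
  N4 x:[20,68/3] y:[17,25] z:[18,27] -> hit [20,68/3], descend [5, 7]
    N5 x:[62/3,68/3] y:[17,24] z:[18,23] -> hit [62/3,68/3] leaf, test {P6(miss), P7@t=21}
    N7 x:[20,65/3] y:[24,25] z:[25,27] -> miss, prune
  N8 x:[53/3,76/3] y:[1,6] z:[19,34] -> miss, prune

Visited [0, 1, 2, 4, 5, 7, 8]. Tests: 7 box, 1 leaf. Nearest: P7.

== RESULT ==
7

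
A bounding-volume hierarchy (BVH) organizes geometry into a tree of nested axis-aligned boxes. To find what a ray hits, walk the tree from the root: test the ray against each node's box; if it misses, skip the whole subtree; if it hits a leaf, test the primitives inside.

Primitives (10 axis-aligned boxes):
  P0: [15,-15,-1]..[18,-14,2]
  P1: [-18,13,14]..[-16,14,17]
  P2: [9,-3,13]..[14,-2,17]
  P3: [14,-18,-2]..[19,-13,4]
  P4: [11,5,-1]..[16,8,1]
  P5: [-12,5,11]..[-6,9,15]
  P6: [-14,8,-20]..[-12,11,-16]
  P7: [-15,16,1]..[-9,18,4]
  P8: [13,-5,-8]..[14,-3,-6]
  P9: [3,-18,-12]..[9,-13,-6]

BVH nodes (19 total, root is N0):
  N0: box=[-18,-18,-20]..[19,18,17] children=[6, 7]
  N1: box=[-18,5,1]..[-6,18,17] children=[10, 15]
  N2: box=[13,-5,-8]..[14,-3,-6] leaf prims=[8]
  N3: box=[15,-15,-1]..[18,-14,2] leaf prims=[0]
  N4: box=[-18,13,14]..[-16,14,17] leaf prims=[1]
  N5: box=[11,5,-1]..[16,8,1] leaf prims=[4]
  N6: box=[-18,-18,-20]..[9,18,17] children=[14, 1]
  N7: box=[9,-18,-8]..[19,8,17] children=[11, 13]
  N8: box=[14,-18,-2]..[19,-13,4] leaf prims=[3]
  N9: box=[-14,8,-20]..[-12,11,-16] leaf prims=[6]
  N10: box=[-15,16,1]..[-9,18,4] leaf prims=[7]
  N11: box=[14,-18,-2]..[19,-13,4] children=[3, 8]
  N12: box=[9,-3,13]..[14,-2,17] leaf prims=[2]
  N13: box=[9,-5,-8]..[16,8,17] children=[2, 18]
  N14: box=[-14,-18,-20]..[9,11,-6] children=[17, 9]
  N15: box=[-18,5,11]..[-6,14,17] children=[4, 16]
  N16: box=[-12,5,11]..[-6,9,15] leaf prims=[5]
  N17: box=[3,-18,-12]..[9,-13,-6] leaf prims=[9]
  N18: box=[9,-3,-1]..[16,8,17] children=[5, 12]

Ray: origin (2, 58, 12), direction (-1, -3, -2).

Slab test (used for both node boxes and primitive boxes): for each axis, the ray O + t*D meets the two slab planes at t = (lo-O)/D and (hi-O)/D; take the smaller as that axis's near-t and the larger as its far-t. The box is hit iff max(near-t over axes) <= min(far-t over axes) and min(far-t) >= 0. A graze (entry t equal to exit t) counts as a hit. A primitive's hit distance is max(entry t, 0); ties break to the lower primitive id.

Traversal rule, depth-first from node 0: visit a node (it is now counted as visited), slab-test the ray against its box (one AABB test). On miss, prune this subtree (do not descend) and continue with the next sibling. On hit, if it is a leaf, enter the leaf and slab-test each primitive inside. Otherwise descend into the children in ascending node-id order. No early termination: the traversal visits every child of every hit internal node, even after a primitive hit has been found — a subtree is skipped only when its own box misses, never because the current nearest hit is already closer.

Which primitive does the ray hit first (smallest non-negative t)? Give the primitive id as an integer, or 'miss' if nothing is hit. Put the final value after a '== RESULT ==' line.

Trace the traversal:
N0 x:[-17,20] y:[40/3,76/3] z:[-5/2,16] -> hit [40/3,16], descend [6, 7]
  N6 x:[-7,20] y:[40/3,76/3] z:[-5/2,16] -> hit [40/3,16], descend [1, 14]
    N1 x:[8,20] y:[40/3,53/3] z:[-5/2,11/2] -> miss, prune
    N14 x:[-7,16] y:[47/3,76/3] z:[9,16] -> hit [47/3,16], descend [9, 17]
      N9 x:[14,16] y:[47/3,50/3] z:[14,16] -> hit [47/3,16] leaf, test {P6@t=47/3}
      N17 x:[-7,-1] y:[71/3,76/3] z:[9,12] -> miss, prune
  N7 x:[-17,-7] y:[50/3,76/3] z:[-5/2,10] -> miss, prune

7 AABB tests over nodes [0, 6, 1, 14, 9, 17, 7]; 1 leaf entered; closest P6.

== RESULT ==
6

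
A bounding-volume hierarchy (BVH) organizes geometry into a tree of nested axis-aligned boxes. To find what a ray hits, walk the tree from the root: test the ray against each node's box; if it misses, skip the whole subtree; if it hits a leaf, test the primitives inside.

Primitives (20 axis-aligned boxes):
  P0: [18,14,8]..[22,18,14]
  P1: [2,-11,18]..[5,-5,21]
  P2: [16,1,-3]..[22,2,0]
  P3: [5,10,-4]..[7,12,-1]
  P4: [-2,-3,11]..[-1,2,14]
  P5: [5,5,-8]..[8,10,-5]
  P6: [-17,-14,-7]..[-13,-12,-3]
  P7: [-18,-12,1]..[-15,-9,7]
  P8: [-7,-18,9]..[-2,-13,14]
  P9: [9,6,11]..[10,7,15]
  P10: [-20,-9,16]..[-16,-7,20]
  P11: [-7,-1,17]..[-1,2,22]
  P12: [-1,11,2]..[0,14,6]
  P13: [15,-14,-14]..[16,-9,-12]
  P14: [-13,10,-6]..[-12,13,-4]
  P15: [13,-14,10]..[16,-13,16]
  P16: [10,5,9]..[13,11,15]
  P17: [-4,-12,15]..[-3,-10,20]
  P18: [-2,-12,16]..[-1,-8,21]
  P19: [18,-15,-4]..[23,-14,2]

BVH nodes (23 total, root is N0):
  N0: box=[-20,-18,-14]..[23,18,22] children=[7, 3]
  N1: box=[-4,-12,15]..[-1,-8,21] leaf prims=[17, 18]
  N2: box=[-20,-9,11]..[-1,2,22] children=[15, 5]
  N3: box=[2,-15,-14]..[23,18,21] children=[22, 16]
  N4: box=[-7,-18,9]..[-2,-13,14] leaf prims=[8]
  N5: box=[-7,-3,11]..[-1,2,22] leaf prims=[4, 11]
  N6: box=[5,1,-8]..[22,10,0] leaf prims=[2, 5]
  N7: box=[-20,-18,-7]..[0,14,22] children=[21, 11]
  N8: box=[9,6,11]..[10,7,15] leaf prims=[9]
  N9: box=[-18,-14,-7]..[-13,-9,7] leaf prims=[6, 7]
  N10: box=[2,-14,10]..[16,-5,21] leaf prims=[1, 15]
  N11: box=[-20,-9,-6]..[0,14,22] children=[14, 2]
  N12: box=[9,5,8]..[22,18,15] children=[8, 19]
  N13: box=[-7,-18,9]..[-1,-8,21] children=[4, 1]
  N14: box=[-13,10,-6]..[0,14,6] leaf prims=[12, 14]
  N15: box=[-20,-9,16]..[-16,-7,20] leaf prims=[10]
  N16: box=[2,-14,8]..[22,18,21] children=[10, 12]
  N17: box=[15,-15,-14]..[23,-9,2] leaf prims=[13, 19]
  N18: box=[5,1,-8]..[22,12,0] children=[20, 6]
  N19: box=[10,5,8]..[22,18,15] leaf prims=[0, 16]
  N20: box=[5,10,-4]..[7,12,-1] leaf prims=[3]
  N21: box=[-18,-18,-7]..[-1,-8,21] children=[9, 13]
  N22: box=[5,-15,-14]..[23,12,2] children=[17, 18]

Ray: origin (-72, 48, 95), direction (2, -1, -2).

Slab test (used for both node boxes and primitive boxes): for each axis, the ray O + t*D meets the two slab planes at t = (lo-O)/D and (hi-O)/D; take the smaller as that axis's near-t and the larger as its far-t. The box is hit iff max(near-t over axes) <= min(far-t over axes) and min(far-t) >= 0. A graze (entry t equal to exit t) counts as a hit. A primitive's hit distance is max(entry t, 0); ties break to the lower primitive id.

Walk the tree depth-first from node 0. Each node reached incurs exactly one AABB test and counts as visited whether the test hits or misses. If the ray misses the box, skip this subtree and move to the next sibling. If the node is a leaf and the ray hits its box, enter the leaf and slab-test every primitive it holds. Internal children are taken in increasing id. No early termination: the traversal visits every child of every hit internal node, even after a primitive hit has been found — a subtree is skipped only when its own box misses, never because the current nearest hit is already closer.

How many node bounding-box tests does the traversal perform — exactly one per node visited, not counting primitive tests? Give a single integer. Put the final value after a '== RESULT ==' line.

Walk:
N0 x:[26,95/2] y:[30,66] z:[73/2,109/2] -> hit [73/2,95/2], descend [3, 7]
  N3 x:[37,95/2] y:[30,63] z:[37,109/2] -> hit [37,95/2], descend [16, 22]
    N16 x:[37,47] y:[30,62] z:[37,87/2] -> hit [37,87/2], descend [10, 12]
      N10 x:[37,44] y:[53,62] z:[37,85/2] -> miss, prune
      N12 x:[81/2,47] y:[30,43] z:[40,87/2] -> hit [81/2,43], descend [8, 19]
        N8 x:[81/2,41] y:[41,42] z:[40,42] -> hit [41,41] leaf, test {P9@t=41}
        N19 x:[41,47] y:[30,43] z:[40,87/2] -> hit [41,43] leaf, test {P0(miss), P16@t=41}
    N22 x:[77/2,95/2] y:[36,63] z:[93/2,109/2] -> hit [93/2,95/2], descend [17, 18]
      N17 x:[87/2,95/2] y:[57,63] z:[93/2,109/2] -> miss, prune
      N18 x:[77/2,47] y:[36,47] z:[95/2,103/2] -> miss, prune
  N7 x:[26,36] y:[34,66] z:[73/2,51] -> miss, prune

11 AABB tests over nodes [0, 3, 16, 10, 12, 8, 19, 22, 17, 18, 7]; 2 leaves entered; closest P9.

== RESULT ==
11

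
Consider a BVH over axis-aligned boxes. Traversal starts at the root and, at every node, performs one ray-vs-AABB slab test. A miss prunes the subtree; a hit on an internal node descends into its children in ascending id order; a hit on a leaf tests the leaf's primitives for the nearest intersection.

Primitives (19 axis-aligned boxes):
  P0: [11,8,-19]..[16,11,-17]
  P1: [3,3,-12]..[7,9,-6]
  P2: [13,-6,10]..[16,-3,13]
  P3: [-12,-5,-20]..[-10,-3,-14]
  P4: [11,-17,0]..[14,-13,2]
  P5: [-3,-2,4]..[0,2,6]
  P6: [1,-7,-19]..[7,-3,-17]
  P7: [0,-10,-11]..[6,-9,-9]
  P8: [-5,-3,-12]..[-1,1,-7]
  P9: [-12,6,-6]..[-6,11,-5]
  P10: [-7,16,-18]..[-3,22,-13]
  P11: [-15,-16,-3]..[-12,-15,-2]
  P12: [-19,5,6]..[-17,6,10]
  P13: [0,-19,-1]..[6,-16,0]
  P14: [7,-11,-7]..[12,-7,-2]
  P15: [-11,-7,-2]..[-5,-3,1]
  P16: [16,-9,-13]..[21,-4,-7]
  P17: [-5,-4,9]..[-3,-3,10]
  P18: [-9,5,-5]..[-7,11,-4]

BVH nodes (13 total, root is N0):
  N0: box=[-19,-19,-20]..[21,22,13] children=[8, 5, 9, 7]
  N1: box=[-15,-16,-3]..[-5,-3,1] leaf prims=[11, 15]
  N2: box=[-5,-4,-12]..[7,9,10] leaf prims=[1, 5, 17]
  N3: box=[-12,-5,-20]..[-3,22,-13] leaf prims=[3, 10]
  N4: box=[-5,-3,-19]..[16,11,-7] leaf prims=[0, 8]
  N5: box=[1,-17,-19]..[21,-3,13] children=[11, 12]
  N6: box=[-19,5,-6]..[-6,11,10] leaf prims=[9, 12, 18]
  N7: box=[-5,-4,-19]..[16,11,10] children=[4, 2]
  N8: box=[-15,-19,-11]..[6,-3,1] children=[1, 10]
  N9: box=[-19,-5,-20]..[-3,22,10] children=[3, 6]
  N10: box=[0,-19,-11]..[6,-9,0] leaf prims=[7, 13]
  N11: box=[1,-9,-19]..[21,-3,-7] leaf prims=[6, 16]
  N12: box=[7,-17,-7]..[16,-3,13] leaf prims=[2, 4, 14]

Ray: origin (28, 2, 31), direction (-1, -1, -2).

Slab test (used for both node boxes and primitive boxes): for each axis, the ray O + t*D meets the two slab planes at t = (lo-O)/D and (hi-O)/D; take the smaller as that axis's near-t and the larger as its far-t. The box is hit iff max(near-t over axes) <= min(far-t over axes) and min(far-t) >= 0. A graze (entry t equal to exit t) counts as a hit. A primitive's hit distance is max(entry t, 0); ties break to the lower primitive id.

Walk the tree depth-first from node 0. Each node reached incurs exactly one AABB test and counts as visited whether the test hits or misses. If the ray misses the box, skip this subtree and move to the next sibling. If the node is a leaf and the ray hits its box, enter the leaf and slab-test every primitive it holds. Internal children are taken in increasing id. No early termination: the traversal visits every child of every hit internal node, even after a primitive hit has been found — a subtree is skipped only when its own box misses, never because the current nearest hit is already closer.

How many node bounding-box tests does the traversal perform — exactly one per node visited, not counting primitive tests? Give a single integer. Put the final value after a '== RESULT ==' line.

Traverse from the root:
N0 x:[7,47] y:[-20,21] z:[9,51/2] -> hit [9,21], descend [5, 7, 8, 9]
  N5 x:[7,27] y:[5,19] z:[9,25] -> hit [9,19], descend [11, 12]
    N11 x:[7,27] y:[5,11] z:[19,25] -> miss, prune
    N12 x:[12,21] y:[5,19] z:[9,19] -> hit [12,19] leaf, test {P2(miss), P4@t=15, P14(miss)}
  N7 x:[12,33] y:[-9,6] z:[21/2,25] -> miss, prune
  N8 x:[22,43] y:[5,21] z:[15,21] -> miss, prune
  N9 x:[31,47] y:[-20,7] z:[21/2,51/2] -> miss, prune

Summary -> nodes [0, 5, 11, 12, 7, 8, 9]; box-tests=7; leaf-entries=1; first=P4

== RESULT ==
7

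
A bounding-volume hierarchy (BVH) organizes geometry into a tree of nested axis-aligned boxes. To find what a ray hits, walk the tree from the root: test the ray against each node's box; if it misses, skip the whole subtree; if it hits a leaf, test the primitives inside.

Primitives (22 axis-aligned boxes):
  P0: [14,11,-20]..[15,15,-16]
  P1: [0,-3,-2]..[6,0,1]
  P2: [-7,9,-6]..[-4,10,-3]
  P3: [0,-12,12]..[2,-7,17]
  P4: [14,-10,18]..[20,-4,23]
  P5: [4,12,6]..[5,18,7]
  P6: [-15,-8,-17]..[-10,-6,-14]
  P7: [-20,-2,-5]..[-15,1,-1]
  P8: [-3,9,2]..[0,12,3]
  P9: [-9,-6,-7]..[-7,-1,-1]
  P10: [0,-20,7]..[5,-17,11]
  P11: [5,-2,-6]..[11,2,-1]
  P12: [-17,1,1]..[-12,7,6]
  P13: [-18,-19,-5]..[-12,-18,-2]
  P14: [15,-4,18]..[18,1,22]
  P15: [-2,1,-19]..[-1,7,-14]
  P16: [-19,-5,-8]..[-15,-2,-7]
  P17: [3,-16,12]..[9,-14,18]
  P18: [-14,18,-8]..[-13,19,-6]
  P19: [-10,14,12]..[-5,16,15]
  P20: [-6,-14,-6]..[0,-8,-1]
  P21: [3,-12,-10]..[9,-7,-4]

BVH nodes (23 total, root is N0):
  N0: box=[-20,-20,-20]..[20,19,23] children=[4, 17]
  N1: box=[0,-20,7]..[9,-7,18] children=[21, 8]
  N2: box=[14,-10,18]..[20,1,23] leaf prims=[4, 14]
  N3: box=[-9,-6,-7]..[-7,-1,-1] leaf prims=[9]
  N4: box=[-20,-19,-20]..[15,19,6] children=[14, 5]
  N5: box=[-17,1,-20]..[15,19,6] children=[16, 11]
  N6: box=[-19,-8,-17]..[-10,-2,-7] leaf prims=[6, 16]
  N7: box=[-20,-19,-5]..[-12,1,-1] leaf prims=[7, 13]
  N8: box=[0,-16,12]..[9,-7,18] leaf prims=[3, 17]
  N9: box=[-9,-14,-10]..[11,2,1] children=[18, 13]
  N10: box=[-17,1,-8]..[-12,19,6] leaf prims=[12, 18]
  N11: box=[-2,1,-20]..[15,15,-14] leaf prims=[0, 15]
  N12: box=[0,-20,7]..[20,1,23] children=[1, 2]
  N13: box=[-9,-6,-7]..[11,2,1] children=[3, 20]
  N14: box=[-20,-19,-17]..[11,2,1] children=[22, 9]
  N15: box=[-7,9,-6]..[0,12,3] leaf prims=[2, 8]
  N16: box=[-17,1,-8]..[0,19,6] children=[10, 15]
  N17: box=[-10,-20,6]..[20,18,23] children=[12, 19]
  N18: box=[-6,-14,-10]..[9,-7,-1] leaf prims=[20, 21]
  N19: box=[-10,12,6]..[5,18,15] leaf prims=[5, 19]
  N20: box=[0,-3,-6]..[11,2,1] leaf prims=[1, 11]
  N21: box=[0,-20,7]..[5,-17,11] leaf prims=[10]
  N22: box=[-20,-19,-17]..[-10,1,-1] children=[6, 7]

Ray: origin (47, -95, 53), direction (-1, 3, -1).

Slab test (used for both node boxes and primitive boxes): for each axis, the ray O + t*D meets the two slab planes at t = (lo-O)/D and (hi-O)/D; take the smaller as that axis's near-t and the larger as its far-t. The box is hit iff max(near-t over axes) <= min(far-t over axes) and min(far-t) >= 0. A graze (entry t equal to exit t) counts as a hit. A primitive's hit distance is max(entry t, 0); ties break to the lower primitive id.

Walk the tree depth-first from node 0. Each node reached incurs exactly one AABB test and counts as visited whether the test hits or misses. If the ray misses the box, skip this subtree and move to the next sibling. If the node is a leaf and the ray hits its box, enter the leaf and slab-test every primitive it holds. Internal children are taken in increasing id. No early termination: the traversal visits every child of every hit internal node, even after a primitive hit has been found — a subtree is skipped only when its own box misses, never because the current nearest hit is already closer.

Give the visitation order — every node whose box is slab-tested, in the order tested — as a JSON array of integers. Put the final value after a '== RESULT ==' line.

Walk:
N0 x:[27,67] y:[25,38] z:[30,73] -> hit [30,38], descend [4, 17]
  N4 x:[32,67] y:[76/3,38] z:[47,73] -> miss, prune
  N17 x:[27,57] y:[25,113/3] z:[30,47] -> hit [30,113/3], descend [12, 19]
    N12 x:[27,47] y:[25,32] z:[30,46] -> hit [30,32], descend [1, 2]
      N1 x:[38,47] y:[25,88/3] z:[35,46] -> miss, prune
      N2 x:[27,33] y:[85/3,32] z:[30,35] -> hit [30,32] leaf, test {P4@t=30, P14@t=31}
    N19 x:[42,57] y:[107/3,113/3] z:[38,47] -> miss, prune

order=[0, 4, 17, 12, 1, 2, 19]  |boxes|=7  |leaves|=1  hit=P4

== RESULT ==
[0, 4, 17, 12, 1, 2, 19]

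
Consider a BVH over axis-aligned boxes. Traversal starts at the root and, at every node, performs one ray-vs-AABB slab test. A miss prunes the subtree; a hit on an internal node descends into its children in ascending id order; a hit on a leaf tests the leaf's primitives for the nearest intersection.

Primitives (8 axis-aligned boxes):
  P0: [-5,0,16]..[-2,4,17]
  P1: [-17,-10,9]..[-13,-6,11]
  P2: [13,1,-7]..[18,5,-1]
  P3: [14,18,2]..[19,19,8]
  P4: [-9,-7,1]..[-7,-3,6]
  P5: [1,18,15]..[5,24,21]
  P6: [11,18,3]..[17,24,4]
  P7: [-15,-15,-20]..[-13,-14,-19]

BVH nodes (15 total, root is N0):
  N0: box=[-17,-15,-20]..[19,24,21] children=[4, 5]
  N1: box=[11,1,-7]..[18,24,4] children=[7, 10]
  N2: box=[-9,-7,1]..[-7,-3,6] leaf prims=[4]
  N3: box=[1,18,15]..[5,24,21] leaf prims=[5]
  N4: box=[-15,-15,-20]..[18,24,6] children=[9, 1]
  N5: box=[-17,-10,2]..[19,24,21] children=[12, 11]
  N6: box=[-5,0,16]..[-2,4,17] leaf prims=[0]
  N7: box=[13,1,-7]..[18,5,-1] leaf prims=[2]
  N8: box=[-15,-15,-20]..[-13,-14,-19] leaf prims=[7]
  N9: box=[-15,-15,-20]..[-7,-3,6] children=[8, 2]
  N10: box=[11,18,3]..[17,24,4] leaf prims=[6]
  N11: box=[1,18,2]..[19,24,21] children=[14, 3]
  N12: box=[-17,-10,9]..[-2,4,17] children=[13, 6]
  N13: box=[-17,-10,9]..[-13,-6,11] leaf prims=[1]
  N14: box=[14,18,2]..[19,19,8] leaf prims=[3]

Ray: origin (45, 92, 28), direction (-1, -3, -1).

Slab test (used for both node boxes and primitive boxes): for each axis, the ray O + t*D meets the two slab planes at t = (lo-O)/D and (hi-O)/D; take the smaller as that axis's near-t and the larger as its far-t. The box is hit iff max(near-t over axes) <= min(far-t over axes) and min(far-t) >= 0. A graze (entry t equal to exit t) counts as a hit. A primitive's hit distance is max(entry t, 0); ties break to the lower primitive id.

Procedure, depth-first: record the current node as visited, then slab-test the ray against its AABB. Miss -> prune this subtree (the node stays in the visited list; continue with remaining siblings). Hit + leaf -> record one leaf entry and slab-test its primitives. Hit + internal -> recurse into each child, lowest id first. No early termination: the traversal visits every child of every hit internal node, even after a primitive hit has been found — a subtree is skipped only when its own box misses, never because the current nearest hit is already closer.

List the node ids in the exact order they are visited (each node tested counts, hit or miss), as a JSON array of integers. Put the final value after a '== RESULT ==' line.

Walk:
N0 x:[26,62] y:[68/3,107/3] z:[7,48] -> hit [26,107/3], descend [4, 5]
  N4 x:[27,60] y:[68/3,107/3] z:[22,48] -> hit [27,107/3], descend [1, 9]
    N1 x:[27,34] y:[68/3,91/3] z:[24,35] -> hit [27,91/3], descend [7, 10]
      N7 x:[27,32] y:[29,91/3] z:[29,35] -> hit [29,91/3] leaf, test {P2@t=29}
      N10 x:[28,34] y:[68/3,74/3] z:[24,25] -> miss, prune
    N9 x:[52,60] y:[95/3,107/3] z:[22,48] -> miss, prune
  N5 x:[26,62] y:[68/3,34] z:[7,26] -> hit [26,26], descend [11, 12]
    N11 x:[26,44] y:[68/3,74/3] z:[7,26] -> miss, prune
    N12 x:[47,62] y:[88/3,34] z:[11,19] -> miss, prune

9 AABB tests over nodes [0, 4, 1, 7, 10, 9, 5, 11, 12]; 1 leaf entered; closest P2.

== RESULT ==
[0, 4, 1, 7, 10, 9, 5, 11, 12]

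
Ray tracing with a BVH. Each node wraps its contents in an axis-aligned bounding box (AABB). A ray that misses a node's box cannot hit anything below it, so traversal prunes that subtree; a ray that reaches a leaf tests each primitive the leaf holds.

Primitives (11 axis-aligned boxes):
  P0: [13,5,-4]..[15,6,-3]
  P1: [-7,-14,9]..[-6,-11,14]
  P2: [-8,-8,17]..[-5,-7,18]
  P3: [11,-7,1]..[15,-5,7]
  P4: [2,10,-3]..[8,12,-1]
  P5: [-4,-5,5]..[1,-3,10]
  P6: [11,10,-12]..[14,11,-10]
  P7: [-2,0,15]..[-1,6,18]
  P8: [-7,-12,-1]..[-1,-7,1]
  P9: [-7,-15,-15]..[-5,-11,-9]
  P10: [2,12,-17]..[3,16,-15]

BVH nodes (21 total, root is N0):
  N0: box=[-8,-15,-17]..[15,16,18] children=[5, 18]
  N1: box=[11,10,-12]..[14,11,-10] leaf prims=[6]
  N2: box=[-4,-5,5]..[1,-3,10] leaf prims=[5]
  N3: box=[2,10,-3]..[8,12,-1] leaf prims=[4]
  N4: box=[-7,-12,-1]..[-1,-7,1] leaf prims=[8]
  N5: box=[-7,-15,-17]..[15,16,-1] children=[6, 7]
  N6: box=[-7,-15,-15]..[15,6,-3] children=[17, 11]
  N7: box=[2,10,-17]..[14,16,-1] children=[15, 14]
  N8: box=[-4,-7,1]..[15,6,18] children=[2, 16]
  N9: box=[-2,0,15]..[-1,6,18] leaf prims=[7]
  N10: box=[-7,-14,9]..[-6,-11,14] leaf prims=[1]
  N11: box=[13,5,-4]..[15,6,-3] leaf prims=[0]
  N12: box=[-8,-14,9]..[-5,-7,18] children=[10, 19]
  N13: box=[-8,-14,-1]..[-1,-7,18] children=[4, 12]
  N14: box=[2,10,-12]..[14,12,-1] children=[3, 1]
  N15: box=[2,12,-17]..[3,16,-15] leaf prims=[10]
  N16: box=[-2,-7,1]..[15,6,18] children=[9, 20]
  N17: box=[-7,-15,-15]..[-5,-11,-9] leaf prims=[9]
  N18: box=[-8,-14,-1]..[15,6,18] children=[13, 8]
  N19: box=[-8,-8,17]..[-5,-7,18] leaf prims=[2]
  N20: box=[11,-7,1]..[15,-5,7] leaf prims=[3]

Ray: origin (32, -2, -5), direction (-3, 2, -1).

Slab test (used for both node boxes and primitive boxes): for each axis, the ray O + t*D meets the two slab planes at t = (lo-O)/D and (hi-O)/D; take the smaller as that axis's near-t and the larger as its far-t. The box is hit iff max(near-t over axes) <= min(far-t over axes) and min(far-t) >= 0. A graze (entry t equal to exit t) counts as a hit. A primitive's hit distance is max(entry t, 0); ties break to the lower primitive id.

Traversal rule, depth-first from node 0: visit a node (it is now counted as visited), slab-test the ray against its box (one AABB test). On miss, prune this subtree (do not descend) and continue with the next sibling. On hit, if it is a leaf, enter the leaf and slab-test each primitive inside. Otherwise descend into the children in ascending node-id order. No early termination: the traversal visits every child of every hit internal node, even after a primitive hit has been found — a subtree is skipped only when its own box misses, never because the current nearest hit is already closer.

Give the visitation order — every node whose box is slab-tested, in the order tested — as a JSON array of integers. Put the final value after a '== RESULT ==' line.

Traverse from the root:
N0 x:[17/3,40/3] y:[-13/2,9] z:[-23,12] -> hit [17/3,9], descend [5, 18]
  N5 x:[17/3,13] y:[-13/2,9] z:[-4,12] -> hit [17/3,9], descend [6, 7]
    N6 x:[17/3,13] y:[-13/2,4] z:[-2,10] -> miss, prune
    N7 x:[6,10] y:[6,9] z:[-4,12] -> hit [6,9], descend [14, 15]
      N14 x:[6,10] y:[6,7] z:[-4,7] -> hit [6,7], descend [1, 3]
        N1 x:[6,7] y:[6,13/2] z:[5,7] -> hit [6,13/2] leaf, test {P6@t=6}
        N3 x:[8,10] y:[6,7] z:[-4,-2] -> miss, prune
      N15 x:[29/3,10] y:[7,9] z:[10,12] -> miss, prune
  N18 x:[17/3,40/3] y:[-6,4] z:[-23,-4] -> miss, prune

order=[0, 5, 6, 7, 14, 1, 3, 15, 18]  |boxes|=9  |leaves|=1  hit=P6

== RESULT ==
[0, 5, 6, 7, 14, 1, 3, 15, 18]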